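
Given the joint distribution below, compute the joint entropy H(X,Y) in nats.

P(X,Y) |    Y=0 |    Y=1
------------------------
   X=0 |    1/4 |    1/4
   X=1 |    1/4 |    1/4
1.3863 nats

Joint entropy is H(X,Y) = -Σ_{x,y} p(x,y) log p(x,y).

Summing over all non-zero entries:
H(X,Y) = -[1/4·log_e(1/4) + 1/4·log_e(1/4) + 1/4·log_e(1/4) + 1/4·log_e(1/4)]
H(X,Y) = 1.3863 nats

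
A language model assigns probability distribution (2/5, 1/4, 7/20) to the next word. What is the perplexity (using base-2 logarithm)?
2.9462

Perplexity is 2^H (or exp(H) for natural log).

First, H = -Σ p log p = 1.5589 bits
Perplexity = 2^1.5589 = 2.9462

Interpretation: The model's uncertainty is equivalent to choosing uniformly among 2.9 options.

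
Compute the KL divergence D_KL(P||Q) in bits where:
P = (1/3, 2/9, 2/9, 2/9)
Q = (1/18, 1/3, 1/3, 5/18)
0.5301 bits

KL divergence: D_KL(P||Q) = Σ p(x) log(p(x)/q(x))

Computing term by term:
  x=0: 1/3 × log_2[(1/3)/(1/18)] = 1/3 × 2.5850 = 0.8617
  x=1: 2/9 × log_2[(2/9)/(1/3)] = 2/9 × -0.5850 = -0.1300
  x=2: 2/9 × log_2[(2/9)/(1/3)] = 2/9 × -0.5850 = -0.1300
  x=3: 2/9 × log_2[(2/9)/(5/18)] = 2/9 × -0.3219 = -0.0715

D_KL(P||Q) = 0.5301 bits

Note: KL divergence is always non-negative and equals 0 iff P = Q.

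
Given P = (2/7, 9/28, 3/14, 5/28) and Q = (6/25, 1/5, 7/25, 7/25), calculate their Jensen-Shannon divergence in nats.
0.0160 nats

Jensen-Shannon divergence is:
JSD(P||Q) = 0.5 × D_KL(P||M) + 0.5 × D_KL(Q||M)
where M = 0.5 × (P + Q) is the mixture distribution.

M = 0.5 × (2/7, 9/28, 3/14, 5/28) + 0.5 × (6/25, 1/5, 7/25, 7/25) = (0.262857, 0.260714, 0.247143, 0.229286)

D_KL(P||M) = 0.0159 nats
D_KL(Q||M) = 0.0160 nats

JSD(P||Q) = 0.5 × 0.0159 + 0.5 × 0.0160 = 0.0160 nats

Unlike KL divergence, JSD is symmetric and bounded: 0 ≤ JSD ≤ log(2).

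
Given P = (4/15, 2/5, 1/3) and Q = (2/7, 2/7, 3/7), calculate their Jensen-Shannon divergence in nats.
0.0079 nats

Jensen-Shannon divergence is:
JSD(P||Q) = 0.5 × D_KL(P||M) + 0.5 × D_KL(Q||M)
where M = 0.5 × (P + Q) is the mixture distribution.

M = 0.5 × (4/15, 2/5, 1/3) + 0.5 × (2/7, 2/7, 3/7) = (0.27619, 12/35, 8/21)

D_KL(P||M) = 0.0078 nats
D_KL(Q||M) = 0.0081 nats

JSD(P||Q) = 0.5 × 0.0078 + 0.5 × 0.0081 = 0.0079 nats

Unlike KL divergence, JSD is symmetric and bounded: 0 ≤ JSD ≤ log(2).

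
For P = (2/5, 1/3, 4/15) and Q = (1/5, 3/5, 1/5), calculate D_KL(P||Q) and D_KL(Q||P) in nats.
D_KL(P||Q) = 0.1580, D_KL(Q||P) = 0.1565

KL divergence is not symmetric: D_KL(P||Q) ≠ D_KL(Q||P) in general.

D_KL(P||Q) = 0.1580 nats
D_KL(Q||P) = 0.1565 nats

No, they are not equal!

This asymmetry is why KL divergence is not a true distance metric.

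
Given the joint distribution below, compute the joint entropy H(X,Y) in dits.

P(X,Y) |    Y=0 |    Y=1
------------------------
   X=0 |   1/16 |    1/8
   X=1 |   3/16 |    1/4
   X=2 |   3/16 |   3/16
0.7476 dits

Joint entropy is H(X,Y) = -Σ_{x,y} p(x,y) log p(x,y).

Summing over all non-zero entries:
H(X,Y) = -[1/16·log_10(1/16) + 1/8·log_10(1/8) + 3/16·log_10(3/16) + 1/4·log_10(1/4) + 3/16·log_10(3/16) + 3/16·log_10(3/16)]
H(X,Y) = 0.7476 dits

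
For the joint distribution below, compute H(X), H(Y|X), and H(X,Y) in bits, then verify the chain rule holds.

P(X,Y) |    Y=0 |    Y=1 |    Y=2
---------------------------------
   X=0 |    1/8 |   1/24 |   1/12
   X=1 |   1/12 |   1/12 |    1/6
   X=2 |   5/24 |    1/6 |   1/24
H(X,Y) = 2.9864, H(X) = 1.5546, H(Y|X) = 1.4319 (all in bits)

Chain rule: H(X,Y) = H(X) + H(Y|X)

Left side — joint entropy directly:
H(X,Y) = -Σ p(x,y) log p(x,y) = 2.9864 bits

Right side — compute H(Y|X) from the conditional distributions:
P(X) = (1/4, 1/3, 5/12), so H(X) = 1.5546 bits
H(Y|X) = Σ_x P(X=x) · H(Y|X=x):
  P(Y|X=0) = (1/2, 1/6, 1/3), H(Y|X=0) = 1.4591, weight P(X=0) = 1/4
  P(Y|X=1) = (1/4, 1/4, 1/2), H(Y|X=1) = 1.5000, weight P(X=1) = 1/3
  P(Y|X=2) = (1/2, 2/5, 1/10), H(Y|X=2) = 1.3610, weight P(X=2) = 5/12
H(Y|X) = 1.4319 bits

H(X) + H(Y|X) = 1.5546 + 1.4319 = 2.9864 bits

Both sides equal 2.9864 bits. ✓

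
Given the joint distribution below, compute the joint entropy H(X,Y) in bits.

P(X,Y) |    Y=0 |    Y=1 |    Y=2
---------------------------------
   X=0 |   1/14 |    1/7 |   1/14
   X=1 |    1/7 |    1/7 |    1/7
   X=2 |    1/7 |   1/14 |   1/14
3.0931 bits

Joint entropy is H(X,Y) = -Σ_{x,y} p(x,y) log p(x,y).

Summing over all non-zero entries:
H(X,Y) = -[1/14·log_2(1/14) + 1/7·log_2(1/7) + 1/14·log_2(1/14) + 1/7·log_2(1/7) + 1/7·log_2(1/7) + 1/7·log_2(1/7) + 1/7·log_2(1/7) + 1/14·log_2(1/14) + 1/14·log_2(1/14)]
H(X,Y) = 3.0931 bits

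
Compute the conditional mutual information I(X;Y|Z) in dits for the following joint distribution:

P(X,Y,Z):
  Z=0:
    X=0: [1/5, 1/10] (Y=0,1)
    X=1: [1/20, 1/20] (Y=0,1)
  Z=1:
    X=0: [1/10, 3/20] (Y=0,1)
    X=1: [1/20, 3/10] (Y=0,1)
0.0130 dits

Conditional mutual information: I(X;Y|Z) = H(X|Z) + H(Y|Z) - H(X,Y|Z)

H(Z) = 0.2923
H(X,Z) = 0.5670 → H(X|Z) = 0.2747
H(Y,Z) = 0.5537 → H(Y|Z) = 0.2615
H(X,Y,Z) = 0.8154 → H(X,Y|Z) = 0.5231

I(X;Y|Z) = 0.2747 + 0.2615 - 0.5231 = 0.0130 dits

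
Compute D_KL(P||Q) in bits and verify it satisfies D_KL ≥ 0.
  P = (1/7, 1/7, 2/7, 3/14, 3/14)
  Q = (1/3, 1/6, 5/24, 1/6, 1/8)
0.1681 bits

KL divergence satisfies the Gibbs inequality: D_KL(P||Q) ≥ 0 for all distributions P, Q.

D_KL(P||Q) = Σ p(x) log(p(x)/q(x))
Term by term:
  x=0: 1/7 × log_2[(1/7)/(1/3)] = -0.1746
  x=1: 1/7 × log_2[(1/7)/(1/6)] = -0.0318
  x=2: 2/7 × log_2[(2/7)/(5/24)] = 0.1302
  x=3: 3/14 × log_2[(3/14)/(1/6)] = 0.0777
  x=4: 3/14 × log_2[(3/14)/(1/8)] = 0.1666
D_KL(P||Q) = 0.1681 bits

D_KL(P||Q) = 0.1681 ≥ 0 ✓

This non-negativity is a fundamental property: relative entropy cannot be negative because it measures how different Q is from P.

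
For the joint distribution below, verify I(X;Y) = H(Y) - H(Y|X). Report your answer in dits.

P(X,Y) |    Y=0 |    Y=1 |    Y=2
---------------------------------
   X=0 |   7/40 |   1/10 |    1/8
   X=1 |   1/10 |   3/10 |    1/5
I(X;Y) = 0.0223 dits

Mutual information has multiple equivalent forms:
- I(X;Y) = H(X) - H(X|Y)
- I(X;Y) = H(Y) - H(Y|X)
- I(X;Y) = H(X) + H(Y) - H(X,Y)

Computing all quantities:
H(X) = 0.2923, H(Y) = 0.4720, H(X,Y) = 0.7420
H(X|Y) = 0.2700, H(Y|X) = 0.4497

Verification:
H(X) - H(X|Y) = 0.2923 - 0.2700 = 0.0223
H(Y) - H(Y|X) = 0.4720 - 0.4497 = 0.0223
H(X) + H(Y) - H(X,Y) = 0.2923 + 0.4720 - 0.7420 = 0.0223

All forms give I(X;Y) = 0.0223 dits. ✓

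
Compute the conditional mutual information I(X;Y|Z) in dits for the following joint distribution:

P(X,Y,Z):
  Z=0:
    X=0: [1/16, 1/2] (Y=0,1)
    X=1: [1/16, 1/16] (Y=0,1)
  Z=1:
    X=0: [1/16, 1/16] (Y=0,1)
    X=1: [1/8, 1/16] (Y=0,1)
0.0206 dits

Conditional mutual information: I(X;Y|Z) = H(X|Z) + H(Y|Z) - H(X,Y|Z)

H(Z) = 0.2697
H(X,Z) = 0.5026 → H(X|Z) = 0.2329
H(Y,Z) = 0.5026 → H(Y|Z) = 0.2329
H(X,Y,Z) = 0.7149 → H(X,Y|Z) = 0.4452

I(X;Y|Z) = 0.2329 + 0.2329 - 0.4452 = 0.0206 dits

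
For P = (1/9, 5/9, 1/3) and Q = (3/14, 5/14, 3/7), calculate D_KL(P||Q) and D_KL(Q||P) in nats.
D_KL(P||Q) = 0.0887, D_KL(Q||P) = 0.0906

KL divergence is not symmetric: D_KL(P||Q) ≠ D_KL(Q||P) in general.

D_KL(P||Q) = 0.0887 nats
D_KL(Q||P) = 0.0906 nats

No, they are not equal!

This asymmetry is why KL divergence is not a true distance metric.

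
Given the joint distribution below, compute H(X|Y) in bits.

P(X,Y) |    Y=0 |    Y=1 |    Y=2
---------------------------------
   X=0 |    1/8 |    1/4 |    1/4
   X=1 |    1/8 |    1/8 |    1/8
0.9387 bits

Using the chain rule: H(X|Y) = H(X,Y) - H(Y)

First, compute H(X,Y) = 2.5000 bits

Marginal P(Y) = (1/4, 3/8, 3/8)
H(Y) = 1.5613 bits

H(X|Y) = H(X,Y) - H(Y) = 2.5000 - 1.5613 = 0.9387 bits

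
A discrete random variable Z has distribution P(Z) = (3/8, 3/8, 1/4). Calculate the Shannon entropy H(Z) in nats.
1.0822 nats

Shannon entropy is H(X) = -Σ p(x) log p(x).

For P = (3/8, 3/8, 1/4):
H = -3/8 × log_e(3/8) -3/8 × log_e(3/8) -1/4 × log_e(1/4)
H = 1.0822 nats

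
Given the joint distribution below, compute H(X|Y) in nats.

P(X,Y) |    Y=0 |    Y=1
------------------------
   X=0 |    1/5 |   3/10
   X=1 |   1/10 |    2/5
0.6690 nats

Using the chain rule: H(X|Y) = H(X,Y) - H(Y)

First, compute H(X,Y) = 1.2799 nats

Marginal P(Y) = (3/10, 7/10)
H(Y) = 0.6109 nats

H(X|Y) = H(X,Y) - H(Y) = 1.2799 - 0.6109 = 0.6690 nats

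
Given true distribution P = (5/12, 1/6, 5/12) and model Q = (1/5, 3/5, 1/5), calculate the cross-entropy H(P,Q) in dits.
0.6194 dits

Cross-entropy: H(P,Q) = -Σ p(x) log q(x)

Alternatively: H(P,Q) = H(P) + D_KL(P||Q)
H(P) = 0.4465 dits
D_KL(P||Q) = 0.1729 dits

H(P,Q) = 0.4465 + 0.1729 = 0.6194 dits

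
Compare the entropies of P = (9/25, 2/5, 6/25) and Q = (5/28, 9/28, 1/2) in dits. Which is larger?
P

Computing entropies in dits:
H(P) = 0.4677
H(Q) = 0.4426

Distribution P has higher entropy.

Intuition: The distribution closer to uniform (more spread out) has higher entropy.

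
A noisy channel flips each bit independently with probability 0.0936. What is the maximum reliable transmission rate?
0.5516 bits

For a binary symmetric channel (BSC) with error probability p:
Capacity C = 1 - H(p) bits per symbol

where H(p) = -p log₂(p) - (1-p) log₂(1-p) is the binary entropy function.

H(0.0936) = 0.4484 bits
C = 1 - 0.4484 = 0.5516 bits per symbol

This means we can reliably transmit up to 0.5516 bits of information per channel use.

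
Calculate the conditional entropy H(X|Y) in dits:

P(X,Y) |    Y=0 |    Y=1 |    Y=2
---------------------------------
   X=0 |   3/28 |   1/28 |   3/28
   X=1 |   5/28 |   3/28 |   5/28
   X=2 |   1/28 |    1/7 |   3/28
0.4337 dits

Using the chain rule: H(X|Y) = H(X,Y) - H(Y)

First, compute H(X,Y) = 0.9070 dits

Marginal P(Y) = (9/28, 2/7, 11/28)
H(Y) = 0.4733 dits

H(X|Y) = H(X,Y) - H(Y) = 0.9070 - 0.4733 = 0.4337 dits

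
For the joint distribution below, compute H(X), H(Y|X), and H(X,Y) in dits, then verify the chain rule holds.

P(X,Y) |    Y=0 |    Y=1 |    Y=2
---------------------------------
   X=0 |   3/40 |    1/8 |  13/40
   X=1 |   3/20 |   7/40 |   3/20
H(X,Y) = 0.7355, H(X) = 0.3005, H(Y|X) = 0.4350 (all in dits)

Chain rule: H(X,Y) = H(X) + H(Y|X)

Left side — joint entropy directly:
H(X,Y) = -Σ p(x,y) log p(x,y) = 0.7355 dits

Right side — compute H(Y|X) from the conditional distributions:
P(X) = (21/40, 19/40), so H(X) = 0.3005 dits
H(Y|X) = Σ_x P(X=x) · H(Y|X=x):
  P(Y|X=0) = (1/7, 5/21, 13/21), H(Y|X=0) = 0.3981, weight P(X=0) = 21/40
  P(Y|X=1) = (6/19, 7/19, 6/19), H(Y|X=1) = 0.4759, weight P(X=1) = 19/40
H(Y|X) = 0.4350 dits

H(X) + H(Y|X) = 0.3005 + 0.4350 = 0.7355 dits

Both sides equal 0.7355 dits. ✓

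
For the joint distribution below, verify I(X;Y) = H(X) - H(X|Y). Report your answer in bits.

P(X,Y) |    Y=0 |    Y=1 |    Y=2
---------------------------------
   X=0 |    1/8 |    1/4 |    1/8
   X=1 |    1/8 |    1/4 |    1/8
I(X;Y) = 0.0000 bits

Mutual information has multiple equivalent forms:
- I(X;Y) = H(X) - H(X|Y)
- I(X;Y) = H(Y) - H(Y|X)
- I(X;Y) = H(X) + H(Y) - H(X,Y)

Computing all quantities:
H(X) = 1.0000, H(Y) = 1.5000, H(X,Y) = 2.5000
H(X|Y) = 1.0000, H(Y|X) = 1.5000

Verification:
H(X) - H(X|Y) = 1.0000 - 1.0000 = 0.0000
H(Y) - H(Y|X) = 1.5000 - 1.5000 = 0.0000
H(X) + H(Y) - H(X,Y) = 1.0000 + 1.5000 - 2.5000 = 0.0000

All forms give I(X;Y) = 0.0000 bits. ✓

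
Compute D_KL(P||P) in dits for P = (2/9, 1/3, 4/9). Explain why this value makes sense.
0.0000 dits

KL divergence satisfies the Gibbs inequality: D_KL(P||Q) ≥ 0 for all distributions P, Q.

D_KL(P||Q) = Σ p(x) log(p(x)/q(x))
Each term is p(x) × log_10(p(x)/p(x)) = p(x) × log_10(1) = 0, so the sum is 0.
D_KL(P||Q) = 0.0000 dits

When P = Q, the KL divergence is exactly 0, as there is no 'divergence' between identical distributions.

This non-negativity is a fundamental property: relative entropy cannot be negative because it measures how different Q is from P.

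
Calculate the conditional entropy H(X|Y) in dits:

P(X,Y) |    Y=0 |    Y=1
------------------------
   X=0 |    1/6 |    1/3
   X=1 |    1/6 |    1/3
0.3010 dits

Using the chain rule: H(X|Y) = H(X,Y) - H(Y)

First, compute H(X,Y) = 0.5775 dits

Marginal P(Y) = (1/3, 2/3)
H(Y) = 0.2764 dits

H(X|Y) = H(X,Y) - H(Y) = 0.5775 - 0.2764 = 0.3010 dits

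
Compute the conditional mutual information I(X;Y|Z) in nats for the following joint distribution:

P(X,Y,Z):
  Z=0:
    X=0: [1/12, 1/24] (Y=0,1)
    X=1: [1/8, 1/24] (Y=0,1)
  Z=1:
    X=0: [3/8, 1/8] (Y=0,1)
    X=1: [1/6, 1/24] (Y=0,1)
0.0023 nats

Conditional mutual information: I(X;Y|Z) = H(X|Z) + H(Y|Z) - H(X,Y|Z)

H(Z) = 0.6036
H(X,Z) = 1.2319 → H(X|Z) = 0.6283
H(Y,Z) = 1.1646 → H(Y|Z) = 0.5610
H(X,Y,Z) = 1.7906 → H(X,Y|Z) = 1.1870

I(X;Y|Z) = 0.6283 + 0.5610 - 1.1870 = 0.0023 nats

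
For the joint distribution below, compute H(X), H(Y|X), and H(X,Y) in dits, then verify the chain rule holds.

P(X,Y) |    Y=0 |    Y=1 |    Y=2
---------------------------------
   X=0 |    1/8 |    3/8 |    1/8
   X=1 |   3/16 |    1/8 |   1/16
H(X,Y) = 0.7100, H(X) = 0.2873, H(Y|X) = 0.4227 (all in dits)

Chain rule: H(X,Y) = H(X) + H(Y|X)

Left side — joint entropy directly:
H(X,Y) = -Σ p(x,y) log p(x,y) = 0.7100 dits

Right side — compute H(Y|X) from the conditional distributions:
P(X) = (5/8, 3/8), so H(X) = 0.2873 dits
H(Y|X) = Σ_x P(X=x) · H(Y|X=x):
  P(Y|X=0) = (1/5, 3/5, 1/5), H(Y|X=0) = 0.4127, weight P(X=0) = 5/8
  P(Y|X=1) = (1/2, 1/3, 1/6), H(Y|X=1) = 0.4392, weight P(X=1) = 3/8
H(Y|X) = 0.4227 dits

H(X) + H(Y|X) = 0.2873 + 0.4227 = 0.7100 dits

Both sides equal 0.7100 dits. ✓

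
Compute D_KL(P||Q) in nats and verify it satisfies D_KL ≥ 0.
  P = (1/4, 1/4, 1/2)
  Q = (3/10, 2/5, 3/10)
0.0923 nats

KL divergence satisfies the Gibbs inequality: D_KL(P||Q) ≥ 0 for all distributions P, Q.

D_KL(P||Q) = Σ p(x) log(p(x)/q(x))
Term by term:
  x=0: 1/4 × log_e[(1/4)/(3/10)] = -0.0456
  x=1: 1/4 × log_e[(1/4)/(2/5)] = -0.1175
  x=2: 1/2 × log_e[(1/2)/(3/10)] = 0.2554
D_KL(P||Q) = 0.0923 nats

D_KL(P||Q) = 0.0923 ≥ 0 ✓

This non-negativity is a fundamental property: relative entropy cannot be negative because it measures how different Q is from P.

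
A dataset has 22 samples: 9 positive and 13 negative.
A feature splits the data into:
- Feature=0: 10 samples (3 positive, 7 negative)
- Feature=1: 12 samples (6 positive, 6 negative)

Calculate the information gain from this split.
0.0300 bits

Information Gain = H(Y) - H(Y|Feature)

Before split:
P(positive) = 9/22 = 0.4091
H(Y) = 0.9760 bits

After split:
Feature=0: H = 0.8813 bits (weight = 10/22)
Feature=1: H = 1.0000 bits (weight = 12/22)
H(Y|Feature) = (10/22)×0.8813 + (12/22)×1.0000 = 0.9460 bits

Information Gain = 0.9760 - 0.9460 = 0.0300 bits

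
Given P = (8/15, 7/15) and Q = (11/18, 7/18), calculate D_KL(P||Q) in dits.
0.0054 dits

KL divergence: D_KL(P||Q) = Σ p(x) log(p(x)/q(x))

Computing term by term:
  x=0: 8/15 × log_10[(8/15)/(11/18)] = 8/15 × -0.0591 = -0.0315
  x=1: 7/15 × log_10[(7/15)/(7/18)] = 7/15 × 0.0792 = 0.0370

D_KL(P||Q) = 0.0054 dits

Note: KL divergence is always non-negative and equals 0 iff P = Q.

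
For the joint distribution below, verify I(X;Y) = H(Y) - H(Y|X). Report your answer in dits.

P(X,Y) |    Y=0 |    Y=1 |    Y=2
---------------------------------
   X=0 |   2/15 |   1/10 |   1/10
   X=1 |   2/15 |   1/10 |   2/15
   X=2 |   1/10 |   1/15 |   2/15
I(X;Y) = 0.0032 dits

Mutual information has multiple equivalent forms:
- I(X;Y) = H(X) - H(X|Y)
- I(X;Y) = H(Y) - H(Y|X)
- I(X;Y) = H(X) + H(Y) - H(X,Y)

Computing all quantities:
H(X) = 0.4757, H(Y) = 0.4726, H(X,Y) = 0.9451
H(X|Y) = 0.4725, H(Y|X) = 0.4694

Verification:
H(X) - H(X|Y) = 0.4757 - 0.4725 = 0.0032
H(Y) - H(Y|X) = 0.4726 - 0.4694 = 0.0032
H(X) + H(Y) - H(X,Y) = 0.4757 + 0.4726 - 0.9451 = 0.0032

All forms give I(X;Y) = 0.0032 dits. ✓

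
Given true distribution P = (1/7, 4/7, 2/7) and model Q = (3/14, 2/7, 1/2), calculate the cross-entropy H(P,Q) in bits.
1.6360 bits

Cross-entropy: H(P,Q) = -Σ p(x) log q(x)

Alternatively: H(P,Q) = H(P) + D_KL(P||Q)
H(P) = 1.3788 bits
D_KL(P||Q) = 0.2572 bits

H(P,Q) = 1.3788 + 0.2572 = 1.6360 bits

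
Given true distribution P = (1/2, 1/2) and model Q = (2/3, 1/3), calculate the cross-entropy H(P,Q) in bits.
1.0850 bits

Cross-entropy: H(P,Q) = -Σ p(x) log q(x)

Alternatively: H(P,Q) = H(P) + D_KL(P||Q)
H(P) = 1.0000 bits
D_KL(P||Q) = 0.0850 bits

H(P,Q) = 1.0000 + 0.0850 = 1.0850 bits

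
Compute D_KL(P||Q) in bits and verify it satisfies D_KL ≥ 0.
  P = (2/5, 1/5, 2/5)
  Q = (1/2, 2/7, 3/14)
0.1285 bits

KL divergence satisfies the Gibbs inequality: D_KL(P||Q) ≥ 0 for all distributions P, Q.

D_KL(P||Q) = Σ p(x) log(p(x)/q(x))
Term by term:
  x=0: 2/5 × log_2[(2/5)/(1/2)] = -0.1288
  x=1: 1/5 × log_2[(1/5)/(2/7)] = -0.1029
  x=2: 2/5 × log_2[(2/5)/(3/14)] = 0.3602
D_KL(P||Q) = 0.1285 bits

D_KL(P||Q) = 0.1285 ≥ 0 ✓

This non-negativity is a fundamental property: relative entropy cannot be negative because it measures how different Q is from P.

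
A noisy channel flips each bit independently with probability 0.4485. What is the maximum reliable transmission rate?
0.0077 bits

For a binary symmetric channel (BSC) with error probability p:
Capacity C = 1 - H(p) bits per symbol

where H(p) = -p log₂(p) - (1-p) log₂(1-p) is the binary entropy function.

H(0.4485) = 0.9923 bits
C = 1 - 0.9923 = 0.0077 bits per symbol

This means we can reliably transmit up to 0.0077 bits of information per channel use.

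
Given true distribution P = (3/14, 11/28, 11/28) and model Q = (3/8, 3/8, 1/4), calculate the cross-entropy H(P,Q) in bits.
1.6448 bits

Cross-entropy: H(P,Q) = -Σ p(x) log q(x)

Alternatively: H(P,Q) = H(P) + D_KL(P||Q)
H(P) = 1.5353 bits
D_KL(P||Q) = 0.1095 bits

H(P,Q) = 1.5353 + 0.1095 = 1.6448 bits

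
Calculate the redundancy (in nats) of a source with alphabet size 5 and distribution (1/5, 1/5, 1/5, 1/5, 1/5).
0.0000 nats

Redundancy measures how far a source is from maximum entropy:
R = H_max - H(X)

Maximum entropy for 5 symbols: H_max = log_e(5) = 1.6094 nats
Actual entropy: H(X) = 1.6094 nats
Redundancy: R = 1.6094 - 1.6094 = 0.0000 nats

This redundancy represents potential for compression: the source could be compressed by 0.0000 nats per symbol.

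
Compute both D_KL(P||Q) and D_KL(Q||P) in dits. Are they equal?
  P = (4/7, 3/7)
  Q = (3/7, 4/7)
D_KL(P||Q) = 0.0178, D_KL(Q||P) = 0.0178

KL divergence is not symmetric: D_KL(P||Q) ≠ D_KL(Q||P) in general.

D_KL(P||Q) = 0.0178 dits
D_KL(Q||P) = 0.0178 dits

In this case they happen to be equal (to 4 decimal places).

This asymmetry is why KL divergence is not a true distance metric.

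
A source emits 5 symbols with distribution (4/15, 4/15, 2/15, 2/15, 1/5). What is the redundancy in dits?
0.0197 dits

Redundancy measures how far a source is from maximum entropy:
R = H_max - H(X)

Maximum entropy for 5 symbols: H_max = log_10(5) = 0.6990 dits
Actual entropy: H(X) = 0.6793 dits
Redundancy: R = 0.6990 - 0.6793 = 0.0197 dits

This redundancy represents potential for compression: the source could be compressed by 0.0197 dits per symbol.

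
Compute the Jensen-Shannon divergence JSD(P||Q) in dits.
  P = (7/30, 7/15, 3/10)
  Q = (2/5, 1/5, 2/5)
0.0183 dits

Jensen-Shannon divergence is:
JSD(P||Q) = 0.5 × D_KL(P||M) + 0.5 × D_KL(Q||M)
where M = 0.5 × (P + Q) is the mixture distribution.

M = 0.5 × (7/30, 7/15, 3/10) + 0.5 × (2/5, 1/5, 2/5) = (0.316667, 1/3, 7/20)

D_KL(P||M) = 0.0172 dits
D_KL(Q||M) = 0.0194 dits

JSD(P||Q) = 0.5 × 0.0172 + 0.5 × 0.0194 = 0.0183 dits

Unlike KL divergence, JSD is symmetric and bounded: 0 ≤ JSD ≤ log(2).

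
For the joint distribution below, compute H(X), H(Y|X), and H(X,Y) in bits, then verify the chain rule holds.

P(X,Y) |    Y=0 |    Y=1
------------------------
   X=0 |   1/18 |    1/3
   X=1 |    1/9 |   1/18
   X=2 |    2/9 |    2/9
H(X,Y) = 2.3083, H(X) = 1.4807, H(Y|X) = 0.8276 (all in bits)

Chain rule: H(X,Y) = H(X) + H(Y|X)

Left side — joint entropy directly:
H(X,Y) = -Σ p(x,y) log p(x,y) = 2.3083 bits

Right side — compute H(Y|X) from the conditional distributions:
P(X) = (7/18, 1/6, 4/9), so H(X) = 1.4807 bits
H(Y|X) = Σ_x P(X=x) · H(Y|X=x):
  P(Y|X=0) = (1/7, 6/7), H(Y|X=0) = 0.5917, weight P(X=0) = 7/18
  P(Y|X=1) = (2/3, 1/3), H(Y|X=1) = 0.9183, weight P(X=1) = 1/6
  P(Y|X=2) = (1/2, 1/2), H(Y|X=2) = 1.0000, weight P(X=2) = 4/9
H(Y|X) = 0.8276 bits

H(X) + H(Y|X) = 1.4807 + 0.8276 = 2.3083 bits

Both sides equal 2.3083 bits. ✓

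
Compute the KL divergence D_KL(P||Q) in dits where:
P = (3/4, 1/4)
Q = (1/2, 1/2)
0.0568 dits

KL divergence: D_KL(P||Q) = Σ p(x) log(p(x)/q(x))

Computing term by term:
  x=0: 3/4 × log_10[(3/4)/(1/2)] = 3/4 × 0.1761 = 0.1321
  x=1: 1/4 × log_10[(1/4)/(1/2)] = 1/4 × -0.3010 = -0.0753

D_KL(P||Q) = 0.0568 dits

Note: KL divergence is always non-negative and equals 0 iff P = Q.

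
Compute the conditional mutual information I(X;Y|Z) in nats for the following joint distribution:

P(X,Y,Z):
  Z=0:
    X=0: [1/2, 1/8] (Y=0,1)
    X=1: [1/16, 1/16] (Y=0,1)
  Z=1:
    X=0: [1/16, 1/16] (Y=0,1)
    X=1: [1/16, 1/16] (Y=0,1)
0.0224 nats

Conditional mutual information: I(X;Y|Z) = H(X|Z) + H(Y|Z) - H(X,Y|Z)

H(Z) = 0.5623
H(X,Z) = 1.0735 → H(X|Z) = 0.5112
H(Y,Z) = 1.1574 → H(Y|Z) = 0.5950
H(X,Y,Z) = 1.6462 → H(X,Y|Z) = 1.0839

I(X;Y|Z) = 0.5112 + 0.5950 - 1.0839 = 0.0224 nats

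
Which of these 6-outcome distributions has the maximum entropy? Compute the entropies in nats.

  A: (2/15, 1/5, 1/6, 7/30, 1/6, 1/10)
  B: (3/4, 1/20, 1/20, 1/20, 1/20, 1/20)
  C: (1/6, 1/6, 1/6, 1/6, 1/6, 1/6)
C

For a discrete distribution over n outcomes, entropy is maximized by the uniform distribution.

Computing entropies:
H(A) = 1.7576 nats
H(B) = 0.9647 nats
H(C) = 1.7918 nats

The uniform distribution (where all probabilities equal 1/6) achieves the maximum entropy of log_e(6) = 1.7918 nats.

Distribution C has the highest entropy.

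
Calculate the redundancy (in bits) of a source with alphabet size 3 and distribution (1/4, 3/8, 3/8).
0.0237 bits

Redundancy measures how far a source is from maximum entropy:
R = H_max - H(X)

Maximum entropy for 3 symbols: H_max = log_2(3) = 1.5850 bits
Actual entropy: H(X) = 1.5613 bits
Redundancy: R = 1.5850 - 1.5613 = 0.0237 bits

This redundancy represents potential for compression: the source could be compressed by 0.0237 bits per symbol.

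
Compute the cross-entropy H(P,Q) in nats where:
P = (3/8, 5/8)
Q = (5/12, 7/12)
0.6652 nats

Cross-entropy: H(P,Q) = -Σ p(x) log q(x)

Alternatively: H(P,Q) = H(P) + D_KL(P||Q)
H(P) = 0.6616 nats
D_KL(P||Q) = 0.0036 nats

H(P,Q) = 0.6616 + 0.0036 = 0.6652 nats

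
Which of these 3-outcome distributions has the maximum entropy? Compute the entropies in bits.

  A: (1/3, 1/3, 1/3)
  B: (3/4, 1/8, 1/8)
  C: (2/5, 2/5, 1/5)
A

For a discrete distribution over n outcomes, entropy is maximized by the uniform distribution.

Computing entropies:
H(A) = 1.5850 bits
H(B) = 1.0613 bits
H(C) = 1.5219 bits

The uniform distribution (where all probabilities equal 1/3) achieves the maximum entropy of log_2(3) = 1.5850 bits.

Distribution A has the highest entropy.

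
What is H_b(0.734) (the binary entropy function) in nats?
0.5792 nats

The binary entropy function is:
H(p) = -p log(p) - (1-p) log(1-p)

H(0.734) = -0.734 × log_e(0.734) - 0.266 × log_e(0.266)
H(0.734) = 0.5792 nats

Note: Binary entropy is maximized at p=0.5 (H=1 bit) and minimized at p=0 or p=1 (H=0).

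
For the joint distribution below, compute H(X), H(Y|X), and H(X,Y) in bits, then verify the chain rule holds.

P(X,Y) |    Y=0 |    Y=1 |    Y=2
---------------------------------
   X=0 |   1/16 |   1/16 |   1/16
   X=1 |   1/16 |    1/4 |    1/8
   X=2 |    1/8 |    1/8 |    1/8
H(X,Y) = 3.0000, H(X) = 1.5052, H(Y|X) = 1.4948 (all in bits)

Chain rule: H(X,Y) = H(X) + H(Y|X)

Left side — joint entropy directly:
H(X,Y) = -Σ p(x,y) log p(x,y) = 3.0000 bits

Right side — compute H(Y|X) from the conditional distributions:
P(X) = (3/16, 7/16, 3/8), so H(X) = 1.5052 bits
H(Y|X) = Σ_x P(X=x) · H(Y|X=x):
  P(Y|X=0) = (1/3, 1/3, 1/3), H(Y|X=0) = 1.5850, weight P(X=0) = 3/16
  P(Y|X=1) = (1/7, 4/7, 2/7), H(Y|X=1) = 1.3788, weight P(X=1) = 7/16
  P(Y|X=2) = (1/3, 1/3, 1/3), H(Y|X=2) = 1.5850, weight P(X=2) = 3/8
H(Y|X) = 1.4948 bits

H(X) + H(Y|X) = 1.5052 + 1.4948 = 3.0000 bits

Both sides equal 3.0000 bits. ✓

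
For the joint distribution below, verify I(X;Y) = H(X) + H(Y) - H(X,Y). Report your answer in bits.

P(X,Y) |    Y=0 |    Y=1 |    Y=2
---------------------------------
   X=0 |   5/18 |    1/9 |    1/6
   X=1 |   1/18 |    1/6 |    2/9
I(X;Y) = 0.1215 bits

Mutual information has multiple equivalent forms:
- I(X;Y) = H(X) - H(X|Y)
- I(X;Y) = H(Y) - H(Y|X)
- I(X;Y) = H(X) + H(Y) - H(X,Y)

Computing all quantities:
H(X) = 0.9911, H(Y) = 1.5715, H(X,Y) = 2.4411
H(X|Y) = 0.8695, H(Y|X) = 1.4500

Verification:
H(X) - H(X|Y) = 0.9911 - 0.8695 = 0.1215
H(Y) - H(Y|X) = 1.5715 - 1.4500 = 0.1215
H(X) + H(Y) - H(X,Y) = 0.9911 + 1.5715 - 2.4411 = 0.1215

All forms give I(X;Y) = 0.1215 bits. ✓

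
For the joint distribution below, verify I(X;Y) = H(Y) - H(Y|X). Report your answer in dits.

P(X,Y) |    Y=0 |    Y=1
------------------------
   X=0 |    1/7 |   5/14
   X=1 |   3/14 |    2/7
I(X;Y) = 0.0049 dits

Mutual information has multiple equivalent forms:
- I(X;Y) = H(X) - H(X|Y)
- I(X;Y) = H(Y) - H(Y|X)
- I(X;Y) = H(X) + H(Y) - H(X,Y)

Computing all quantities:
H(X) = 0.3010, H(Y) = 0.2831, H(X,Y) = 0.5792
H(X|Y) = 0.2962, H(Y|X) = 0.2782

Verification:
H(X) - H(X|Y) = 0.3010 - 0.2962 = 0.0049
H(Y) - H(Y|X) = 0.2831 - 0.2782 = 0.0049
H(X) + H(Y) - H(X,Y) = 0.3010 + 0.2831 - 0.5792 = 0.0049

All forms give I(X;Y) = 0.0049 dits. ✓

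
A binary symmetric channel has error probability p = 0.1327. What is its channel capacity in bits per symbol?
0.4352 bits

For a binary symmetric channel (BSC) with error probability p:
Capacity C = 1 - H(p) bits per symbol

where H(p) = -p log₂(p) - (1-p) log₂(1-p) is the binary entropy function.

H(0.1327) = 0.5648 bits
C = 1 - 0.5648 = 0.4352 bits per symbol

This means we can reliably transmit up to 0.4352 bits of information per channel use.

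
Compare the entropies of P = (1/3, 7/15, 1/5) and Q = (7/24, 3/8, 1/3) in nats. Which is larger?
Q

Computing entropies in nats:
H(P) = 1.0438
H(Q) = 1.0934

Distribution Q has higher entropy.

Intuition: The distribution closer to uniform (more spread out) has higher entropy.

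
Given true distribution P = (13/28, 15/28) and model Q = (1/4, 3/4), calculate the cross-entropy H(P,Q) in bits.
1.1509 bits

Cross-entropy: H(P,Q) = -Σ p(x) log q(x)

Alternatively: H(P,Q) = H(P) + D_KL(P||Q)
H(P) = 0.9963 bits
D_KL(P||Q) = 0.1546 bits

H(P,Q) = 0.9963 + 0.1546 = 1.1509 bits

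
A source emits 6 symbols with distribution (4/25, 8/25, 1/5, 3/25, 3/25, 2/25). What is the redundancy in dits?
0.0439 dits

Redundancy measures how far a source is from maximum entropy:
R = H_max - H(X)

Maximum entropy for 6 symbols: H_max = log_10(6) = 0.7782 dits
Actual entropy: H(X) = 0.7342 dits
Redundancy: R = 0.7782 - 0.7342 = 0.0439 dits

This redundancy represents potential for compression: the source could be compressed by 0.0439 dits per symbol.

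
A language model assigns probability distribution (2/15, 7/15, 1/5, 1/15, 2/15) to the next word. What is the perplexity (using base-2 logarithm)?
4.0366

Perplexity is 2^H (or exp(H) for natural log).

First, H = -Σ p log p = 2.0131 bits
Perplexity = 2^2.0131 = 4.0366

Interpretation: The model's uncertainty is equivalent to choosing uniformly among 4.0 options.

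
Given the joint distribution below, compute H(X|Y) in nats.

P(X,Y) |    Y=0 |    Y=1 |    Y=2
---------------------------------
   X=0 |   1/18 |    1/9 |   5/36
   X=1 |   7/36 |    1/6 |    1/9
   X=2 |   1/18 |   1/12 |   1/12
1.0185 nats

Using the chain rule: H(X|Y) = H(X,Y) - H(Y)

First, compute H(X,Y) = 2.1148 nats

Marginal P(Y) = (11/36, 13/36, 1/3)
H(Y) = 1.0963 nats

H(X|Y) = H(X,Y) - H(Y) = 2.1148 - 1.0963 = 1.0185 nats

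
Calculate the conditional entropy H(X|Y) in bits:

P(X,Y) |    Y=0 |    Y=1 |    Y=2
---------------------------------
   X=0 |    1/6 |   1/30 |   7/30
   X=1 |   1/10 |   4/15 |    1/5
0.8370 bits

Using the chain rule: H(X|Y) = H(X,Y) - H(Y)

First, compute H(X,Y) = 2.3894 bits

Marginal P(Y) = (4/15, 3/10, 13/30)
H(Y) = 1.5524 bits

H(X|Y) = H(X,Y) - H(Y) = 2.3894 - 1.5524 = 0.8370 bits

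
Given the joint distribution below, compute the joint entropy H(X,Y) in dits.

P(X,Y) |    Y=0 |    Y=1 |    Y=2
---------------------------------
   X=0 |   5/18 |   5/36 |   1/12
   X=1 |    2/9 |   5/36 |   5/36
0.7468 dits

Joint entropy is H(X,Y) = -Σ_{x,y} p(x,y) log p(x,y).

Summing over all non-zero entries:
H(X,Y) = -[5/18·log_10(5/18) + 5/36·log_10(5/36) + 1/12·log_10(1/12) + 2/9·log_10(2/9) + 5/36·log_10(5/36) + 5/36·log_10(5/36)]
H(X,Y) = 0.7468 dits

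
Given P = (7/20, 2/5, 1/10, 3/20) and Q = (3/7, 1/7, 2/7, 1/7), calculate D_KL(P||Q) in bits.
0.3510 bits

KL divergence: D_KL(P||Q) = Σ p(x) log(p(x)/q(x))

Computing term by term:
  x=0: 7/20 × log_2[(7/20)/(3/7)] = 7/20 × -0.2922 = -0.1023
  x=1: 2/5 × log_2[(2/5)/(1/7)] = 2/5 × 1.4854 = 0.5942
  x=2: 1/10 × log_2[(1/10)/(2/7)] = 1/10 × -1.5146 = -0.1515
  x=3: 3/20 × log_2[(3/20)/(1/7)] = 3/20 × 0.0704 = 0.0106

D_KL(P||Q) = 0.3510 bits

Note: KL divergence is always non-negative and equals 0 iff P = Q.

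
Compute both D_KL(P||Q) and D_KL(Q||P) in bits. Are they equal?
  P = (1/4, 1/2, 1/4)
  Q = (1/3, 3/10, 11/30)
D_KL(P||Q) = 0.1266, D_KL(Q||P) = 0.1199

KL divergence is not symmetric: D_KL(P||Q) ≠ D_KL(Q||P) in general.

D_KL(P||Q) = 0.1266 bits
D_KL(Q||P) = 0.1199 bits

No, they are not equal!

This asymmetry is why KL divergence is not a true distance metric.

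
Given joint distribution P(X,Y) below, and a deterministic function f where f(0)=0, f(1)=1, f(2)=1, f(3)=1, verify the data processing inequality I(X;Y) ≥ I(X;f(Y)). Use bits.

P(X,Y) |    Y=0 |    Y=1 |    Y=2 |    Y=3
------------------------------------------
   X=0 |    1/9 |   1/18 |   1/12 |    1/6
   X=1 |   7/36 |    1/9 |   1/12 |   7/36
I(X;Y) = 0.0116, I(X;f(Y)) = 0.0037, inequality holds: 0.0116 ≥ 0.0037

Data Processing Inequality: For any Markov chain X → Y → Z, we have I(X;Y) ≥ I(X;Z).

Here Z = f(Y) is a deterministic function of Y, forming X → Y → Z.

Original I(X;Y) = 0.0116 bits

After applying f:
P(X,Z) where Z=f(Y):
- P(X,Z=0) = P(X,Y=0)
- P(X,Z=1) = P(X,Y=1) + P(X,Y=2) + P(X,Y=3)

I(X;Z) = I(X;f(Y)) = 0.0037 bits

Verification: 0.0116 ≥ 0.0037 ✓

Information cannot be created by processing; the function f can only lose information about X.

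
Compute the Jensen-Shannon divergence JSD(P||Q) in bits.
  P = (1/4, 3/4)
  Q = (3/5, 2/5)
0.0926 bits

Jensen-Shannon divergence is:
JSD(P||Q) = 0.5 × D_KL(P||M) + 0.5 × D_KL(Q||M)
where M = 0.5 × (P + Q) is the mixture distribution.

M = 0.5 × (1/4, 3/4) + 0.5 × (3/5, 2/5) = (17/40, 23/40)

D_KL(P||M) = 0.0961 bits
D_KL(Q||M) = 0.0891 bits

JSD(P||Q) = 0.5 × 0.0961 + 0.5 × 0.0891 = 0.0926 bits

Unlike KL divergence, JSD is symmetric and bounded: 0 ≤ JSD ≤ log(2).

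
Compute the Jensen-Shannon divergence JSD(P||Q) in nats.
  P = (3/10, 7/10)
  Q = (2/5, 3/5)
0.0055 nats

Jensen-Shannon divergence is:
JSD(P||Q) = 0.5 × D_KL(P||M) + 0.5 × D_KL(Q||M)
where M = 0.5 × (P + Q) is the mixture distribution.

M = 0.5 × (3/10, 7/10) + 0.5 × (2/5, 3/5) = (7/20, 13/20)

D_KL(P||M) = 0.0056 nats
D_KL(Q||M) = 0.0054 nats

JSD(P||Q) = 0.5 × 0.0056 + 0.5 × 0.0054 = 0.0055 nats

Unlike KL divergence, JSD is symmetric and bounded: 0 ≤ JSD ≤ log(2).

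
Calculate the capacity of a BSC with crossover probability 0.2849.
0.1380 bits

For a binary symmetric channel (BSC) with error probability p:
Capacity C = 1 - H(p) bits per symbol

where H(p) = -p log₂(p) - (1-p) log₂(1-p) is the binary entropy function.

H(0.2849) = 0.8620 bits
C = 1 - 0.8620 = 0.1380 bits per symbol

This means we can reliably transmit up to 0.1380 bits of information per channel use.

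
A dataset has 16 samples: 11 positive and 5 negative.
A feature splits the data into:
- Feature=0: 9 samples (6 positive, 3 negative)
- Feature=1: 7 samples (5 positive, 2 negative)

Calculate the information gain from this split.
0.0019 bits

Information Gain = H(Y) - H(Y|Feature)

Before split:
P(positive) = 11/16 = 0.6875
H(Y) = 0.8960 bits

After split:
Feature=0: H = 0.9183 bits (weight = 9/16)
Feature=1: H = 0.8631 bits (weight = 7/16)
H(Y|Feature) = (9/16)×0.9183 + (7/16)×0.8631 = 0.8942 bits

Information Gain = 0.8960 - 0.8942 = 0.0019 bits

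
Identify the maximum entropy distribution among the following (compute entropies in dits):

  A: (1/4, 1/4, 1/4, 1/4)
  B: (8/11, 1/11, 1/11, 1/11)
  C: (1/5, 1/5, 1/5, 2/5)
A

For a discrete distribution over n outcomes, entropy is maximized by the uniform distribution.

Computing entropies:
H(A) = 0.6021 dits
H(B) = 0.3846 dits
H(C) = 0.5786 dits

The uniform distribution (where all probabilities equal 1/4) achieves the maximum entropy of log_10(4) = 0.6021 dits.

Distribution A has the highest entropy.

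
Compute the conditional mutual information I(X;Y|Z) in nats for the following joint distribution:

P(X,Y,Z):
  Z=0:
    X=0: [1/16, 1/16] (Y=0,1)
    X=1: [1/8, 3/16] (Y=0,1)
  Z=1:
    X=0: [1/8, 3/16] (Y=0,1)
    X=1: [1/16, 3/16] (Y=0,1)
0.0090 nats

Conditional mutual information: I(X;Y|Z) = H(X|Z) + H(Y|Z) - H(X,Y|Z)

H(Z) = 0.6853
H(X,Z) = 1.3335 → H(X|Z) = 0.6482
H(Y,Z) = 1.3421 → H(Y|Z) = 0.6568
H(X,Y,Z) = 1.9813 → H(X,Y|Z) = 1.2960

I(X;Y|Z) = 0.6482 + 0.6568 - 1.2960 = 0.0090 nats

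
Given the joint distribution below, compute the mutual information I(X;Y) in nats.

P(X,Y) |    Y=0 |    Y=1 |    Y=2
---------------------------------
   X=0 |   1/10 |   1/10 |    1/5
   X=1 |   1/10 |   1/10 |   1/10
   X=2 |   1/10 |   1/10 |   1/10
0.0138 nats

Mutual information: I(X;Y) = H(X) + H(Y) - H(X,Y)

Marginals:
P(X) = (2/5, 3/10, 3/10), H(X) = 1.0889 nats
P(Y) = (3/10, 3/10, 2/5), H(Y) = 1.0889 nats

Joint entropy: H(X,Y) = 2.1640 nats

I(X;Y) = 1.0889 + 1.0889 - 2.1640 = 0.0138 nats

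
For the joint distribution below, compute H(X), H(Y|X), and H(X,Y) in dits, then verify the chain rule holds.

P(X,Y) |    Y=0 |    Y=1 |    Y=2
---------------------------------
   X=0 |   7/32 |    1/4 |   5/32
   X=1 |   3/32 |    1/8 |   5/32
H(X,Y) = 0.7561, H(X) = 0.2873, H(Y|X) = 0.4688 (all in dits)

Chain rule: H(X,Y) = H(X) + H(Y|X)

Left side — joint entropy directly:
H(X,Y) = -Σ p(x,y) log p(x,y) = 0.7561 dits

Right side — compute H(Y|X) from the conditional distributions:
P(X) = (5/8, 3/8), so H(X) = 0.2873 dits
H(Y|X) = Σ_x P(X=x) · H(Y|X=x):
  P(Y|X=0) = (7/20, 2/5, 1/4), H(Y|X=0) = 0.4693, weight P(X=0) = 5/8
  P(Y|X=1) = (1/4, 1/3, 5/12), H(Y|X=1) = 0.4680, weight P(X=1) = 3/8
H(Y|X) = 0.4688 dits

H(X) + H(Y|X) = 0.2873 + 0.4688 = 0.7561 dits

Both sides equal 0.7561 dits. ✓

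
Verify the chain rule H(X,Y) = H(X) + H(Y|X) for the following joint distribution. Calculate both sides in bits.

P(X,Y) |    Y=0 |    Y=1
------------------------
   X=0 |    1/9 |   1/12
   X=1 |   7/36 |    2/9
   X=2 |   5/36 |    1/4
H(X,Y) = 2.4881, H(X) = 1.5155, H(Y|X) = 0.9726 (all in bits)

Chain rule: H(X,Y) = H(X) + H(Y|X)

Left side — joint entropy directly:
H(X,Y) = -Σ p(x,y) log p(x,y) = 2.4881 bits

Right side — compute H(Y|X) from the conditional distributions:
P(X) = (7/36, 5/12, 7/18), so H(X) = 1.5155 bits
H(Y|X) = Σ_x P(X=x) · H(Y|X=x):
  P(Y|X=0) = (4/7, 3/7), H(Y|X=0) = 0.9852, weight P(X=0) = 7/36
  P(Y|X=1) = (7/15, 8/15), H(Y|X=1) = 0.9968, weight P(X=1) = 5/12
  P(Y|X=2) = (5/14, 9/14), H(Y|X=2) = 0.9403, weight P(X=2) = 7/18
H(Y|X) = 0.9726 bits

H(X) + H(Y|X) = 1.5155 + 0.9726 = 2.4881 bits

Both sides equal 2.4881 bits. ✓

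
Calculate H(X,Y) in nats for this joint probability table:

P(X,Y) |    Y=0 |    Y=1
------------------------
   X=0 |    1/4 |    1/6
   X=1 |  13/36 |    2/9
1.3473 nats

Joint entropy is H(X,Y) = -Σ_{x,y} p(x,y) log p(x,y).

Summing over all non-zero entries:
H(X,Y) = -[1/4·log_e(1/4) + 1/6·log_e(1/6) + 13/36·log_e(13/36) + 2/9·log_e(2/9)]
H(X,Y) = 1.3473 nats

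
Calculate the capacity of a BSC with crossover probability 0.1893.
0.3000 bits

For a binary symmetric channel (BSC) with error probability p:
Capacity C = 1 - H(p) bits per symbol

where H(p) = -p log₂(p) - (1-p) log₂(1-p) is the binary entropy function.

H(0.1893) = 0.7000 bits
C = 1 - 0.7000 = 0.3000 bits per symbol

This means we can reliably transmit up to 0.3000 bits of information per channel use.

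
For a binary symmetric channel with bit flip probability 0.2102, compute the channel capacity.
0.2581 bits

For a binary symmetric channel (BSC) with error probability p:
Capacity C = 1 - H(p) bits per symbol

where H(p) = -p log₂(p) - (1-p) log₂(1-p) is the binary entropy function.

H(0.2102) = 0.7419 bits
C = 1 - 0.7419 = 0.2581 bits per symbol

This means we can reliably transmit up to 0.2581 bits of information per channel use.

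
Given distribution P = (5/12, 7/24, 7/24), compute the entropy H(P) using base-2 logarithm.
1.5632 bits

Shannon entropy is H(X) = -Σ p(x) log p(x).

For P = (5/12, 7/24, 7/24):
H = -5/12 × log_2(5/12) -7/24 × log_2(7/24) -7/24 × log_2(7/24)
H = 1.5632 bits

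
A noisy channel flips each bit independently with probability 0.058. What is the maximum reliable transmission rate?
0.6805 bits

For a binary symmetric channel (BSC) with error probability p:
Capacity C = 1 - H(p) bits per symbol

where H(p) = -p log₂(p) - (1-p) log₂(1-p) is the binary entropy function.

H(0.058) = 0.3195 bits
C = 1 - 0.3195 = 0.6805 bits per symbol

This means we can reliably transmit up to 0.6805 bits of information per channel use.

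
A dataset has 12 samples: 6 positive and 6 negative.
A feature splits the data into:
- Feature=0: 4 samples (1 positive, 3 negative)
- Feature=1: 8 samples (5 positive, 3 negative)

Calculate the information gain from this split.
0.0933 bits

Information Gain = H(Y) - H(Y|Feature)

Before split:
P(positive) = 6/12 = 0.5000
H(Y) = 1.0000 bits

After split:
Feature=0: H = 0.8113 bits (weight = 4/12)
Feature=1: H = 0.9544 bits (weight = 8/12)
H(Y|Feature) = (4/12)×0.8113 + (8/12)×0.9544 = 0.9067 bits

Information Gain = 1.0000 - 0.9067 = 0.0933 bits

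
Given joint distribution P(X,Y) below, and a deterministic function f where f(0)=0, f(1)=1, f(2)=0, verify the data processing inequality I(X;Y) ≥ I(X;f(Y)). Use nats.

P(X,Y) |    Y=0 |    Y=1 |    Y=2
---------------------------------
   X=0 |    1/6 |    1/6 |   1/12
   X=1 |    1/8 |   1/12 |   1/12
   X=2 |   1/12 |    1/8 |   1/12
I(X;Y) = 0.0132, I(X;f(Y)) = 0.0075, inequality holds: 0.0132 ≥ 0.0075

Data Processing Inequality: For any Markov chain X → Y → Z, we have I(X;Y) ≥ I(X;Z).

Here Z = f(Y) is a deterministic function of Y, forming X → Y → Z.

Original I(X;Y) = 0.0132 nats

After applying f:
P(X,Z) where Z=f(Y):
- P(X,Z=0) = P(X,Y=0) + P(X,Y=2)
- P(X,Z=1) = P(X,Y=1)

I(X;Z) = I(X;f(Y)) = 0.0075 nats

Verification: 0.0132 ≥ 0.0075 ✓

Information cannot be created by processing; the function f can only lose information about X.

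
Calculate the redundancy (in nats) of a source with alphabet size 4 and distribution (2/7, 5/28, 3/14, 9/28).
0.0258 nats

Redundancy measures how far a source is from maximum entropy:
R = H_max - H(X)

Maximum entropy for 4 symbols: H_max = log_e(4) = 1.3863 nats
Actual entropy: H(X) = 1.3605 nats
Redundancy: R = 1.3863 - 1.3605 = 0.0258 nats

This redundancy represents potential for compression: the source could be compressed by 0.0258 nats per symbol.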